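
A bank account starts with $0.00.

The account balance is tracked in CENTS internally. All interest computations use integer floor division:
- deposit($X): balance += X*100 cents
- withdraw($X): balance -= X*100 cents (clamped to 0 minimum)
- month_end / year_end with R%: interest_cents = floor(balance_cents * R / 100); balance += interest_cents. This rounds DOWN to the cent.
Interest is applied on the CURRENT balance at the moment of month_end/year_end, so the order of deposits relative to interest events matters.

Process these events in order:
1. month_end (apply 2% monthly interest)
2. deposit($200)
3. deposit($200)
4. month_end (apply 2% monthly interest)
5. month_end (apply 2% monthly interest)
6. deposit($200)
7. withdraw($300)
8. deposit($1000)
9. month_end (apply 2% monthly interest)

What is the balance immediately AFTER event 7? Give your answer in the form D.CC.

After 1 (month_end (apply 2% monthly interest)): balance=$0.00 total_interest=$0.00
After 2 (deposit($200)): balance=$200.00 total_interest=$0.00
After 3 (deposit($200)): balance=$400.00 total_interest=$0.00
After 4 (month_end (apply 2% monthly interest)): balance=$408.00 total_interest=$8.00
After 5 (month_end (apply 2% monthly interest)): balance=$416.16 total_interest=$16.16
After 6 (deposit($200)): balance=$616.16 total_interest=$16.16
After 7 (withdraw($300)): balance=$316.16 total_interest=$16.16

Answer: 316.16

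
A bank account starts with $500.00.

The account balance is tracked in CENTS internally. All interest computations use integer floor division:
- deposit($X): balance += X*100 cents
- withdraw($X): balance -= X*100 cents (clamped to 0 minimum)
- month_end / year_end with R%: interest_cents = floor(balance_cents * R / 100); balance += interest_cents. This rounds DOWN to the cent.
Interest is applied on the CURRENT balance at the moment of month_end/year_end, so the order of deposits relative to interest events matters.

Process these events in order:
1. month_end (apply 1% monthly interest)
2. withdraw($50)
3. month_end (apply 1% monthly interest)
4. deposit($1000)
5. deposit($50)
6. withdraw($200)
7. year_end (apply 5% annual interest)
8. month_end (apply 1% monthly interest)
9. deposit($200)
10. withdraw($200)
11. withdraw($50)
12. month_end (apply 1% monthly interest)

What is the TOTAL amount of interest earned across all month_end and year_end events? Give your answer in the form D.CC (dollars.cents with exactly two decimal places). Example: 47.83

Answer: 102.15

Derivation:
After 1 (month_end (apply 1% monthly interest)): balance=$505.00 total_interest=$5.00
After 2 (withdraw($50)): balance=$455.00 total_interest=$5.00
After 3 (month_end (apply 1% monthly interest)): balance=$459.55 total_interest=$9.55
After 4 (deposit($1000)): balance=$1459.55 total_interest=$9.55
After 5 (deposit($50)): balance=$1509.55 total_interest=$9.55
After 6 (withdraw($200)): balance=$1309.55 total_interest=$9.55
After 7 (year_end (apply 5% annual interest)): balance=$1375.02 total_interest=$75.02
After 8 (month_end (apply 1% monthly interest)): balance=$1388.77 total_interest=$88.77
After 9 (deposit($200)): balance=$1588.77 total_interest=$88.77
After 10 (withdraw($200)): balance=$1388.77 total_interest=$88.77
After 11 (withdraw($50)): balance=$1338.77 total_interest=$88.77
After 12 (month_end (apply 1% monthly interest)): balance=$1352.15 total_interest=$102.15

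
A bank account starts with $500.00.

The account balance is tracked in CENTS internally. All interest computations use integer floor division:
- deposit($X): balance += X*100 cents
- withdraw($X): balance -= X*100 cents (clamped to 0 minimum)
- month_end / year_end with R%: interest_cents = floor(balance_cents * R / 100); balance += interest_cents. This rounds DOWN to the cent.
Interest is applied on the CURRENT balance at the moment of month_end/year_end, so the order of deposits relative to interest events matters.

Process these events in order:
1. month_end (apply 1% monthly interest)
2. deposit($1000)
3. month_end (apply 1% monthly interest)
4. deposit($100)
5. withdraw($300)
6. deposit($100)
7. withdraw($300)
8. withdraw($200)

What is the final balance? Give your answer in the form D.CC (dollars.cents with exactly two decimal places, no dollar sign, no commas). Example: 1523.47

Answer: 920.05

Derivation:
After 1 (month_end (apply 1% monthly interest)): balance=$505.00 total_interest=$5.00
After 2 (deposit($1000)): balance=$1505.00 total_interest=$5.00
After 3 (month_end (apply 1% monthly interest)): balance=$1520.05 total_interest=$20.05
After 4 (deposit($100)): balance=$1620.05 total_interest=$20.05
After 5 (withdraw($300)): balance=$1320.05 total_interest=$20.05
After 6 (deposit($100)): balance=$1420.05 total_interest=$20.05
After 7 (withdraw($300)): balance=$1120.05 total_interest=$20.05
After 8 (withdraw($200)): balance=$920.05 total_interest=$20.05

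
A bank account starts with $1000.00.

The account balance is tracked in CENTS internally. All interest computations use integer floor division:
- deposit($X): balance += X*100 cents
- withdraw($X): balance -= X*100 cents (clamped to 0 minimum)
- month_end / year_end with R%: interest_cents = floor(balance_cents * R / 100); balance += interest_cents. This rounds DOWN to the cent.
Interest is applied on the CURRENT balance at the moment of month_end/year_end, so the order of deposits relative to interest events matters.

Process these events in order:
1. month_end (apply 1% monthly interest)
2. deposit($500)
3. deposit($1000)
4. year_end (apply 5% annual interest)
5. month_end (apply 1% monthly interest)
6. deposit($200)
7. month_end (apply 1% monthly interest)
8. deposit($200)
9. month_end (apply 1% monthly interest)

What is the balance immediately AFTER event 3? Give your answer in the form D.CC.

Answer: 2510.00

Derivation:
After 1 (month_end (apply 1% monthly interest)): balance=$1010.00 total_interest=$10.00
After 2 (deposit($500)): balance=$1510.00 total_interest=$10.00
After 3 (deposit($1000)): balance=$2510.00 total_interest=$10.00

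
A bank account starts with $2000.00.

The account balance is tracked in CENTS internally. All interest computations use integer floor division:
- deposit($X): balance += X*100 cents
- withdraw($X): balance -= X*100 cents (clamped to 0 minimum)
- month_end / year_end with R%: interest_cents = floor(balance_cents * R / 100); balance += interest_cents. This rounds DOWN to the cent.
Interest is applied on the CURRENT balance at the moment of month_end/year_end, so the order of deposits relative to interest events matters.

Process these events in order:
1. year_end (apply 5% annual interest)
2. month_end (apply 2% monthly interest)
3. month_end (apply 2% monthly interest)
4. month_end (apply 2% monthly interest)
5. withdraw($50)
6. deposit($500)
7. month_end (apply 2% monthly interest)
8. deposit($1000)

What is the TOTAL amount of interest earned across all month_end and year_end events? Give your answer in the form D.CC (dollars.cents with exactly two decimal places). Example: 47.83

Answer: 282.10

Derivation:
After 1 (year_end (apply 5% annual interest)): balance=$2100.00 total_interest=$100.00
After 2 (month_end (apply 2% monthly interest)): balance=$2142.00 total_interest=$142.00
After 3 (month_end (apply 2% monthly interest)): balance=$2184.84 total_interest=$184.84
After 4 (month_end (apply 2% monthly interest)): balance=$2228.53 total_interest=$228.53
After 5 (withdraw($50)): balance=$2178.53 total_interest=$228.53
After 6 (deposit($500)): balance=$2678.53 total_interest=$228.53
After 7 (month_end (apply 2% monthly interest)): balance=$2732.10 total_interest=$282.10
After 8 (deposit($1000)): balance=$3732.10 total_interest=$282.10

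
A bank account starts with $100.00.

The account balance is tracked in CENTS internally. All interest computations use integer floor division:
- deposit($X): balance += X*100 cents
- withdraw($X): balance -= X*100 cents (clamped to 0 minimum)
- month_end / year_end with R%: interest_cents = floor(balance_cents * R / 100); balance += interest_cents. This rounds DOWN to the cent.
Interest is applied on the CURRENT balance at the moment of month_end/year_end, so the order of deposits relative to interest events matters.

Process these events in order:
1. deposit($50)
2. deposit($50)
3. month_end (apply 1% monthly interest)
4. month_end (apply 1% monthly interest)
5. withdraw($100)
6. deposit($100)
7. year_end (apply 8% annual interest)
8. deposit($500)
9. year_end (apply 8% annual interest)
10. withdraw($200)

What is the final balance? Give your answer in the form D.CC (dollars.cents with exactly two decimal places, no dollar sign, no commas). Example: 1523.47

After 1 (deposit($50)): balance=$150.00 total_interest=$0.00
After 2 (deposit($50)): balance=$200.00 total_interest=$0.00
After 3 (month_end (apply 1% monthly interest)): balance=$202.00 total_interest=$2.00
After 4 (month_end (apply 1% monthly interest)): balance=$204.02 total_interest=$4.02
After 5 (withdraw($100)): balance=$104.02 total_interest=$4.02
After 6 (deposit($100)): balance=$204.02 total_interest=$4.02
After 7 (year_end (apply 8% annual interest)): balance=$220.34 total_interest=$20.34
After 8 (deposit($500)): balance=$720.34 total_interest=$20.34
After 9 (year_end (apply 8% annual interest)): balance=$777.96 total_interest=$77.96
After 10 (withdraw($200)): balance=$577.96 total_interest=$77.96

Answer: 577.96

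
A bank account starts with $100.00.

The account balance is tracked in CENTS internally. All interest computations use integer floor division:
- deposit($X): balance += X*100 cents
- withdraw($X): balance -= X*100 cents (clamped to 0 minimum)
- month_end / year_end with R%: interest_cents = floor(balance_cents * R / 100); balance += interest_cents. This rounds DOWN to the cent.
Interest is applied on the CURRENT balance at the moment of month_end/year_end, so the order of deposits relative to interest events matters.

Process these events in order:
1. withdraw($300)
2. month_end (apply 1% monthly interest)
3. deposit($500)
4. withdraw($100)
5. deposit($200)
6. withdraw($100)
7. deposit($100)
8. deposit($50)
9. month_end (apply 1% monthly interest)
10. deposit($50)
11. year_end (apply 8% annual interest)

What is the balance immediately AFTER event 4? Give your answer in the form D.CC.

After 1 (withdraw($300)): balance=$0.00 total_interest=$0.00
After 2 (month_end (apply 1% monthly interest)): balance=$0.00 total_interest=$0.00
After 3 (deposit($500)): balance=$500.00 total_interest=$0.00
After 4 (withdraw($100)): balance=$400.00 total_interest=$0.00

Answer: 400.00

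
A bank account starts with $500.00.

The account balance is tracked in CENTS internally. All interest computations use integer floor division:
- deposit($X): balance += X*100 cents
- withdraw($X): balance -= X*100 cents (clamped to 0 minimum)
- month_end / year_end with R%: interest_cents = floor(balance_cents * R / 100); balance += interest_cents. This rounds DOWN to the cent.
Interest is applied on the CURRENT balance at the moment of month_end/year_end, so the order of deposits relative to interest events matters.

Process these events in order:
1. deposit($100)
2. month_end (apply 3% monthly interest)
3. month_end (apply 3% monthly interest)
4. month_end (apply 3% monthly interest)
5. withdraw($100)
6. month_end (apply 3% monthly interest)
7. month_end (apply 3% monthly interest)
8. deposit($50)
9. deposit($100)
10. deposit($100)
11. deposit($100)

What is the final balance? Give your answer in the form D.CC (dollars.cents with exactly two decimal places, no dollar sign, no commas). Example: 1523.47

After 1 (deposit($100)): balance=$600.00 total_interest=$0.00
After 2 (month_end (apply 3% monthly interest)): balance=$618.00 total_interest=$18.00
After 3 (month_end (apply 3% monthly interest)): balance=$636.54 total_interest=$36.54
After 4 (month_end (apply 3% monthly interest)): balance=$655.63 total_interest=$55.63
After 5 (withdraw($100)): balance=$555.63 total_interest=$55.63
After 6 (month_end (apply 3% monthly interest)): balance=$572.29 total_interest=$72.29
After 7 (month_end (apply 3% monthly interest)): balance=$589.45 total_interest=$89.45
After 8 (deposit($50)): balance=$639.45 total_interest=$89.45
After 9 (deposit($100)): balance=$739.45 total_interest=$89.45
After 10 (deposit($100)): balance=$839.45 total_interest=$89.45
After 11 (deposit($100)): balance=$939.45 total_interest=$89.45

Answer: 939.45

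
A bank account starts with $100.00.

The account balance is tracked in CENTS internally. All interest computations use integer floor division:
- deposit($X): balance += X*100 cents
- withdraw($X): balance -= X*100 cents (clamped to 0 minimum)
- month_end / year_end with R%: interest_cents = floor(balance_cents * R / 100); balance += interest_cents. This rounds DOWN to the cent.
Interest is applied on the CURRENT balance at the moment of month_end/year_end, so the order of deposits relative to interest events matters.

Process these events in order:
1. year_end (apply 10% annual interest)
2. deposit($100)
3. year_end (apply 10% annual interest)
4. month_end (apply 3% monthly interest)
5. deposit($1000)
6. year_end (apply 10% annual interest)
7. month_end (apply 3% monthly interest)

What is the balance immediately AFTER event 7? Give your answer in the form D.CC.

After 1 (year_end (apply 10% annual interest)): balance=$110.00 total_interest=$10.00
After 2 (deposit($100)): balance=$210.00 total_interest=$10.00
After 3 (year_end (apply 10% annual interest)): balance=$231.00 total_interest=$31.00
After 4 (month_end (apply 3% monthly interest)): balance=$237.93 total_interest=$37.93
After 5 (deposit($1000)): balance=$1237.93 total_interest=$37.93
After 6 (year_end (apply 10% annual interest)): balance=$1361.72 total_interest=$161.72
After 7 (month_end (apply 3% monthly interest)): balance=$1402.57 total_interest=$202.57

Answer: 1402.57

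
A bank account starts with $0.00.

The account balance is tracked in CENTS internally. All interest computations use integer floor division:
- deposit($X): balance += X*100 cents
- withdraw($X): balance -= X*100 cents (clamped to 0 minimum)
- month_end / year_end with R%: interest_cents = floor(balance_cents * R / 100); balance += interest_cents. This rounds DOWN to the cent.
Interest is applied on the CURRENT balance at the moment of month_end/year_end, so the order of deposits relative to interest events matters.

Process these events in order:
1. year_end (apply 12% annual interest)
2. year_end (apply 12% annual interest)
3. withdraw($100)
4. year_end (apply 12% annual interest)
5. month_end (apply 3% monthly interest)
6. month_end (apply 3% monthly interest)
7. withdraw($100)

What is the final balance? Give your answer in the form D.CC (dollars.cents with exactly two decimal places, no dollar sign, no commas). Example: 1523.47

After 1 (year_end (apply 12% annual interest)): balance=$0.00 total_interest=$0.00
After 2 (year_end (apply 12% annual interest)): balance=$0.00 total_interest=$0.00
After 3 (withdraw($100)): balance=$0.00 total_interest=$0.00
After 4 (year_end (apply 12% annual interest)): balance=$0.00 total_interest=$0.00
After 5 (month_end (apply 3% monthly interest)): balance=$0.00 total_interest=$0.00
After 6 (month_end (apply 3% monthly interest)): balance=$0.00 total_interest=$0.00
After 7 (withdraw($100)): balance=$0.00 total_interest=$0.00

Answer: 0.00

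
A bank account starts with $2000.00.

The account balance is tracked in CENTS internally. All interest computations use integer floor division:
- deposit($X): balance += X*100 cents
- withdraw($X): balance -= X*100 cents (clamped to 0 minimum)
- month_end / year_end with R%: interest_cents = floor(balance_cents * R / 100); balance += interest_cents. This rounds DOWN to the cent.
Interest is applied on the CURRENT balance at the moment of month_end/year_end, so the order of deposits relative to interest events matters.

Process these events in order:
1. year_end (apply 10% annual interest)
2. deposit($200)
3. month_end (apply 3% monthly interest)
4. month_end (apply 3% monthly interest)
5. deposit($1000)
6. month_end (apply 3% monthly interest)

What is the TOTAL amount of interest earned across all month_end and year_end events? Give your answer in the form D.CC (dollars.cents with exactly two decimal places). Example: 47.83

After 1 (year_end (apply 10% annual interest)): balance=$2200.00 total_interest=$200.00
After 2 (deposit($200)): balance=$2400.00 total_interest=$200.00
After 3 (month_end (apply 3% monthly interest)): balance=$2472.00 total_interest=$272.00
After 4 (month_end (apply 3% monthly interest)): balance=$2546.16 total_interest=$346.16
After 5 (deposit($1000)): balance=$3546.16 total_interest=$346.16
After 6 (month_end (apply 3% monthly interest)): balance=$3652.54 total_interest=$452.54

Answer: 452.54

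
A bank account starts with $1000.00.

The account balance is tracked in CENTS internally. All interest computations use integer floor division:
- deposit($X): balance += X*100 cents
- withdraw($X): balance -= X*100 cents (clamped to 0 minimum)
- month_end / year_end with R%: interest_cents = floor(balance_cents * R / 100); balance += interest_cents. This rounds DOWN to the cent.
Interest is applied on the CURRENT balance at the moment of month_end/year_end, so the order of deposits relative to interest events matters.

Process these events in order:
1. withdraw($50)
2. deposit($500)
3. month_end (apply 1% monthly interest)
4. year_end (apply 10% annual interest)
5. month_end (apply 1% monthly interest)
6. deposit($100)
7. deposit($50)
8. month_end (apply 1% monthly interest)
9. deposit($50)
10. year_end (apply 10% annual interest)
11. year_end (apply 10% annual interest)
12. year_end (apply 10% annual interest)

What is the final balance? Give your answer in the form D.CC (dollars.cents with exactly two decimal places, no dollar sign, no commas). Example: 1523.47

Answer: 2455.45

Derivation:
After 1 (withdraw($50)): balance=$950.00 total_interest=$0.00
After 2 (deposit($500)): balance=$1450.00 total_interest=$0.00
After 3 (month_end (apply 1% monthly interest)): balance=$1464.50 total_interest=$14.50
After 4 (year_end (apply 10% annual interest)): balance=$1610.95 total_interest=$160.95
After 5 (month_end (apply 1% monthly interest)): balance=$1627.05 total_interest=$177.05
After 6 (deposit($100)): balance=$1727.05 total_interest=$177.05
After 7 (deposit($50)): balance=$1777.05 total_interest=$177.05
After 8 (month_end (apply 1% monthly interest)): balance=$1794.82 total_interest=$194.82
After 9 (deposit($50)): balance=$1844.82 total_interest=$194.82
After 10 (year_end (apply 10% annual interest)): balance=$2029.30 total_interest=$379.30
After 11 (year_end (apply 10% annual interest)): balance=$2232.23 total_interest=$582.23
After 12 (year_end (apply 10% annual interest)): balance=$2455.45 total_interest=$805.45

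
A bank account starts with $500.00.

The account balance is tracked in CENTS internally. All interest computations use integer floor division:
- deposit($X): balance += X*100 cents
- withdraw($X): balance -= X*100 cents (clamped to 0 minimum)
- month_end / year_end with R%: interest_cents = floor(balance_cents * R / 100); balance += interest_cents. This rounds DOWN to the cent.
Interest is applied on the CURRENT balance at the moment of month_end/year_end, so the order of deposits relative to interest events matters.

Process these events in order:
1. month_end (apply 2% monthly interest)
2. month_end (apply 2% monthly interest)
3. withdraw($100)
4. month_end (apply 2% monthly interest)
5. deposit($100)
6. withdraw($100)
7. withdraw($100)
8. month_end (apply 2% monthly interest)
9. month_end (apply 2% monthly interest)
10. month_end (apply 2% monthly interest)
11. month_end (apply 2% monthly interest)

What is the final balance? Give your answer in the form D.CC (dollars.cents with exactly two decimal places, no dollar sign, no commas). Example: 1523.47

After 1 (month_end (apply 2% monthly interest)): balance=$510.00 total_interest=$10.00
After 2 (month_end (apply 2% monthly interest)): balance=$520.20 total_interest=$20.20
After 3 (withdraw($100)): balance=$420.20 total_interest=$20.20
After 4 (month_end (apply 2% monthly interest)): balance=$428.60 total_interest=$28.60
After 5 (deposit($100)): balance=$528.60 total_interest=$28.60
After 6 (withdraw($100)): balance=$428.60 total_interest=$28.60
After 7 (withdraw($100)): balance=$328.60 total_interest=$28.60
After 8 (month_end (apply 2% monthly interest)): balance=$335.17 total_interest=$35.17
After 9 (month_end (apply 2% monthly interest)): balance=$341.87 total_interest=$41.87
After 10 (month_end (apply 2% monthly interest)): balance=$348.70 total_interest=$48.70
After 11 (month_end (apply 2% monthly interest)): balance=$355.67 total_interest=$55.67

Answer: 355.67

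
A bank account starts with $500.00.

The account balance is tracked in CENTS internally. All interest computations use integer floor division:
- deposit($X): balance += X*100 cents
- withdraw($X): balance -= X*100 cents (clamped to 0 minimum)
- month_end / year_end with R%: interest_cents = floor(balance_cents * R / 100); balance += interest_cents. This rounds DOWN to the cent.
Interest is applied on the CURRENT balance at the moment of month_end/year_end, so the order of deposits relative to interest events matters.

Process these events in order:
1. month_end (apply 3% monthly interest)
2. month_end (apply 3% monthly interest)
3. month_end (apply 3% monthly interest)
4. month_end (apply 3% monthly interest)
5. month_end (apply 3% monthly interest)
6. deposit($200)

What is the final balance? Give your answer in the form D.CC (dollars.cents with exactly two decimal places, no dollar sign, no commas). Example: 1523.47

After 1 (month_end (apply 3% monthly interest)): balance=$515.00 total_interest=$15.00
After 2 (month_end (apply 3% monthly interest)): balance=$530.45 total_interest=$30.45
After 3 (month_end (apply 3% monthly interest)): balance=$546.36 total_interest=$46.36
After 4 (month_end (apply 3% monthly interest)): balance=$562.75 total_interest=$62.75
After 5 (month_end (apply 3% monthly interest)): balance=$579.63 total_interest=$79.63
After 6 (deposit($200)): balance=$779.63 total_interest=$79.63

Answer: 779.63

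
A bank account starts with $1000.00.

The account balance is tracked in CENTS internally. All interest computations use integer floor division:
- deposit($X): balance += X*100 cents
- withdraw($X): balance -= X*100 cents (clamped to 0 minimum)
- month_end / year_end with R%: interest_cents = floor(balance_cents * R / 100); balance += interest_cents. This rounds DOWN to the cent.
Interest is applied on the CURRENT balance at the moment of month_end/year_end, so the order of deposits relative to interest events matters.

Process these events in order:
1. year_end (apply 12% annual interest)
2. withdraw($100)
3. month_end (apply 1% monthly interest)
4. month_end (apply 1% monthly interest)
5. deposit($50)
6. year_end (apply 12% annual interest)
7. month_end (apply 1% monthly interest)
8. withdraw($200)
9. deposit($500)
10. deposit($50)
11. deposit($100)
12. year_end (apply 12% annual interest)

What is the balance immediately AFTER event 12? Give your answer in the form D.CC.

After 1 (year_end (apply 12% annual interest)): balance=$1120.00 total_interest=$120.00
After 2 (withdraw($100)): balance=$1020.00 total_interest=$120.00
After 3 (month_end (apply 1% monthly interest)): balance=$1030.20 total_interest=$130.20
After 4 (month_end (apply 1% monthly interest)): balance=$1040.50 total_interest=$140.50
After 5 (deposit($50)): balance=$1090.50 total_interest=$140.50
After 6 (year_end (apply 12% annual interest)): balance=$1221.36 total_interest=$271.36
After 7 (month_end (apply 1% monthly interest)): balance=$1233.57 total_interest=$283.57
After 8 (withdraw($200)): balance=$1033.57 total_interest=$283.57
After 9 (deposit($500)): balance=$1533.57 total_interest=$283.57
After 10 (deposit($50)): balance=$1583.57 total_interest=$283.57
After 11 (deposit($100)): balance=$1683.57 total_interest=$283.57
After 12 (year_end (apply 12% annual interest)): balance=$1885.59 total_interest=$485.59

Answer: 1885.59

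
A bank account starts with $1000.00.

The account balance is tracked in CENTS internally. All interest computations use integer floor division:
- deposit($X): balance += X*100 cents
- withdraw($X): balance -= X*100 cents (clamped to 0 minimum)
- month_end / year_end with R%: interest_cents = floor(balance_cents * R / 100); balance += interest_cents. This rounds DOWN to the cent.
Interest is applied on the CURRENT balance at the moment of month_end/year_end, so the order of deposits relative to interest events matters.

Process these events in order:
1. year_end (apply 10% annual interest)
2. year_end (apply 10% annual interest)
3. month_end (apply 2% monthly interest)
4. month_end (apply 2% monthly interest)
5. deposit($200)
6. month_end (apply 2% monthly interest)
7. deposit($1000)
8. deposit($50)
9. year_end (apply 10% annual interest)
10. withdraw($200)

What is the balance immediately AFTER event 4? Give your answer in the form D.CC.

After 1 (year_end (apply 10% annual interest)): balance=$1100.00 total_interest=$100.00
After 2 (year_end (apply 10% annual interest)): balance=$1210.00 total_interest=$210.00
After 3 (month_end (apply 2% monthly interest)): balance=$1234.20 total_interest=$234.20
After 4 (month_end (apply 2% monthly interest)): balance=$1258.88 total_interest=$258.88

Answer: 1258.88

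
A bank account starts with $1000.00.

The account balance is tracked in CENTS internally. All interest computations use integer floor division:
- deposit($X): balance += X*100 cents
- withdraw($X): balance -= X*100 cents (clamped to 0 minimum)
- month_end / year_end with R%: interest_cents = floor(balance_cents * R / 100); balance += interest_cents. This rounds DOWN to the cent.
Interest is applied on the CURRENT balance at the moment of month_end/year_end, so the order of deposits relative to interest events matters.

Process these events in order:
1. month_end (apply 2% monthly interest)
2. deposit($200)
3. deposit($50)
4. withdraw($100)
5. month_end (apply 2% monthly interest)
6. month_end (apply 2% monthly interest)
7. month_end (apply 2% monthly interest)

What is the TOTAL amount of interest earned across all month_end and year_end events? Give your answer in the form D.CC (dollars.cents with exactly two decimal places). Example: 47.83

After 1 (month_end (apply 2% monthly interest)): balance=$1020.00 total_interest=$20.00
After 2 (deposit($200)): balance=$1220.00 total_interest=$20.00
After 3 (deposit($50)): balance=$1270.00 total_interest=$20.00
After 4 (withdraw($100)): balance=$1170.00 total_interest=$20.00
After 5 (month_end (apply 2% monthly interest)): balance=$1193.40 total_interest=$43.40
After 6 (month_end (apply 2% monthly interest)): balance=$1217.26 total_interest=$67.26
After 7 (month_end (apply 2% monthly interest)): balance=$1241.60 total_interest=$91.60

Answer: 91.60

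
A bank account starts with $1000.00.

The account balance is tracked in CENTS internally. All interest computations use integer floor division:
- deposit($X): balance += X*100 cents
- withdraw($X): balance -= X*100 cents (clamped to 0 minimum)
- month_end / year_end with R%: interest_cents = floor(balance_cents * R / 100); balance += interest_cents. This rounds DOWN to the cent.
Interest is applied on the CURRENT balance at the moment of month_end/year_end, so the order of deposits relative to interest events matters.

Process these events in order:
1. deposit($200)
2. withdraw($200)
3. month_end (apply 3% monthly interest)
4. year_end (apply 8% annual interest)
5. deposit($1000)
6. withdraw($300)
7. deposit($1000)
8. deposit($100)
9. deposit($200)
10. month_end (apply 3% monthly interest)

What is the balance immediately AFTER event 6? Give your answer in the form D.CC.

After 1 (deposit($200)): balance=$1200.00 total_interest=$0.00
After 2 (withdraw($200)): balance=$1000.00 total_interest=$0.00
After 3 (month_end (apply 3% monthly interest)): balance=$1030.00 total_interest=$30.00
After 4 (year_end (apply 8% annual interest)): balance=$1112.40 total_interest=$112.40
After 5 (deposit($1000)): balance=$2112.40 total_interest=$112.40
After 6 (withdraw($300)): balance=$1812.40 total_interest=$112.40

Answer: 1812.40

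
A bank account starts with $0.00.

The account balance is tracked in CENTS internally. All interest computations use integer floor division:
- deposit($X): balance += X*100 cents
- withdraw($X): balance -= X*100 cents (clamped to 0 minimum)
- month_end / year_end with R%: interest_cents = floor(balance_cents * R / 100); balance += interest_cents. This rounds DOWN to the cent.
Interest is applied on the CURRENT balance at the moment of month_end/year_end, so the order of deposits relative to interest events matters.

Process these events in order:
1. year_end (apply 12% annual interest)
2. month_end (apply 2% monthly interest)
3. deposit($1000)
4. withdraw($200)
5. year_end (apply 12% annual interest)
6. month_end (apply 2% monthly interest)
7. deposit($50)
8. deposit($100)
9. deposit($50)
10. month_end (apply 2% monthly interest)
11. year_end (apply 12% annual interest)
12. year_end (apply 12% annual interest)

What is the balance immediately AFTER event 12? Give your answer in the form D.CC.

Answer: 1425.23

Derivation:
After 1 (year_end (apply 12% annual interest)): balance=$0.00 total_interest=$0.00
After 2 (month_end (apply 2% monthly interest)): balance=$0.00 total_interest=$0.00
After 3 (deposit($1000)): balance=$1000.00 total_interest=$0.00
After 4 (withdraw($200)): balance=$800.00 total_interest=$0.00
After 5 (year_end (apply 12% annual interest)): balance=$896.00 total_interest=$96.00
After 6 (month_end (apply 2% monthly interest)): balance=$913.92 total_interest=$113.92
After 7 (deposit($50)): balance=$963.92 total_interest=$113.92
After 8 (deposit($100)): balance=$1063.92 total_interest=$113.92
After 9 (deposit($50)): balance=$1113.92 total_interest=$113.92
After 10 (month_end (apply 2% monthly interest)): balance=$1136.19 total_interest=$136.19
After 11 (year_end (apply 12% annual interest)): balance=$1272.53 total_interest=$272.53
After 12 (year_end (apply 12% annual interest)): balance=$1425.23 total_interest=$425.23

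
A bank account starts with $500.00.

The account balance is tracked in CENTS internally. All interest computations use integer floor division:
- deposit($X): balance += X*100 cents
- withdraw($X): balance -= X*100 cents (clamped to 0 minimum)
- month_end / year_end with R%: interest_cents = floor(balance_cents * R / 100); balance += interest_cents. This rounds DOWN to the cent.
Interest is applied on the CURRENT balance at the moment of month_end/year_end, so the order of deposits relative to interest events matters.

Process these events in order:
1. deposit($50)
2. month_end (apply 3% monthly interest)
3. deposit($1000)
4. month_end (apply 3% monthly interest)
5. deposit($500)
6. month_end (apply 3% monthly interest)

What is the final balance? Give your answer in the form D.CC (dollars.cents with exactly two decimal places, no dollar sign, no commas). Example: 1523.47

After 1 (deposit($50)): balance=$550.00 total_interest=$0.00
After 2 (month_end (apply 3% monthly interest)): balance=$566.50 total_interest=$16.50
After 3 (deposit($1000)): balance=$1566.50 total_interest=$16.50
After 4 (month_end (apply 3% monthly interest)): balance=$1613.49 total_interest=$63.49
After 5 (deposit($500)): balance=$2113.49 total_interest=$63.49
After 6 (month_end (apply 3% monthly interest)): balance=$2176.89 total_interest=$126.89

Answer: 2176.89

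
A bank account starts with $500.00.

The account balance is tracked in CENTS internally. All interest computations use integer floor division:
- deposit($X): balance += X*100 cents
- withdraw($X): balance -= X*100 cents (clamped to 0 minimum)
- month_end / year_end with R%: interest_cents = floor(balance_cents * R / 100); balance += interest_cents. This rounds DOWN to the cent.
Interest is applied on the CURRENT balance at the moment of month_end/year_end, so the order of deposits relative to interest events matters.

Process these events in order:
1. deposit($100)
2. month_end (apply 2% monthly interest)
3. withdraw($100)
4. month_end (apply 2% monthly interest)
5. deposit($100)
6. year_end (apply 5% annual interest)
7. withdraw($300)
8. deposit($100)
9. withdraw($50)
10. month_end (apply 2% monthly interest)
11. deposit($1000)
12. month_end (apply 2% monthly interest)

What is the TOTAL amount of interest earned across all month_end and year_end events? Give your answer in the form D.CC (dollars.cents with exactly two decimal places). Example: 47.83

After 1 (deposit($100)): balance=$600.00 total_interest=$0.00
After 2 (month_end (apply 2% monthly interest)): balance=$612.00 total_interest=$12.00
After 3 (withdraw($100)): balance=$512.00 total_interest=$12.00
After 4 (month_end (apply 2% monthly interest)): balance=$522.24 total_interest=$22.24
After 5 (deposit($100)): balance=$622.24 total_interest=$22.24
After 6 (year_end (apply 5% annual interest)): balance=$653.35 total_interest=$53.35
After 7 (withdraw($300)): balance=$353.35 total_interest=$53.35
After 8 (deposit($100)): balance=$453.35 total_interest=$53.35
After 9 (withdraw($50)): balance=$403.35 total_interest=$53.35
After 10 (month_end (apply 2% monthly interest)): balance=$411.41 total_interest=$61.41
After 11 (deposit($1000)): balance=$1411.41 total_interest=$61.41
After 12 (month_end (apply 2% monthly interest)): balance=$1439.63 total_interest=$89.63

Answer: 89.63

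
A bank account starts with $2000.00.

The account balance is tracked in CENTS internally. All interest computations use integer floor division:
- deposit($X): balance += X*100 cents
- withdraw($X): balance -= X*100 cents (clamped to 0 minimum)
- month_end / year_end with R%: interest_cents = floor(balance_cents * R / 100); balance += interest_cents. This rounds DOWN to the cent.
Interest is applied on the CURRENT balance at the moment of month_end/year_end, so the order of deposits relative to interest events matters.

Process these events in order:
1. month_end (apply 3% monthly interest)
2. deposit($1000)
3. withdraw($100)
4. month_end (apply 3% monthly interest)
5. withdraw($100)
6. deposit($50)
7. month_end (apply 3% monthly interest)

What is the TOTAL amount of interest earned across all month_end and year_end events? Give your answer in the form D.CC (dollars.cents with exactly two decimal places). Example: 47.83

Answer: 238.76

Derivation:
After 1 (month_end (apply 3% monthly interest)): balance=$2060.00 total_interest=$60.00
After 2 (deposit($1000)): balance=$3060.00 total_interest=$60.00
After 3 (withdraw($100)): balance=$2960.00 total_interest=$60.00
After 4 (month_end (apply 3% monthly interest)): balance=$3048.80 total_interest=$148.80
After 5 (withdraw($100)): balance=$2948.80 total_interest=$148.80
After 6 (deposit($50)): balance=$2998.80 total_interest=$148.80
After 7 (month_end (apply 3% monthly interest)): balance=$3088.76 total_interest=$238.76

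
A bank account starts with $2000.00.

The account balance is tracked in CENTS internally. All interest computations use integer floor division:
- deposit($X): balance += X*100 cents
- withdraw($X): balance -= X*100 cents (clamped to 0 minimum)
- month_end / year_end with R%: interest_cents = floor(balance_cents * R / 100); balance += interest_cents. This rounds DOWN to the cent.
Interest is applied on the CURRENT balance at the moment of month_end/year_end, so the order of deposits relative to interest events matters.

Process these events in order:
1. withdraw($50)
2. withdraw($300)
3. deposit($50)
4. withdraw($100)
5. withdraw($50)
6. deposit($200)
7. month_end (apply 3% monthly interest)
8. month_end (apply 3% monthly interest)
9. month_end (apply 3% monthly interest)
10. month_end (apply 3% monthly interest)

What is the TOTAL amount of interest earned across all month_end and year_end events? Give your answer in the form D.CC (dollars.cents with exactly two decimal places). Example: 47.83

After 1 (withdraw($50)): balance=$1950.00 total_interest=$0.00
After 2 (withdraw($300)): balance=$1650.00 total_interest=$0.00
After 3 (deposit($50)): balance=$1700.00 total_interest=$0.00
After 4 (withdraw($100)): balance=$1600.00 total_interest=$0.00
After 5 (withdraw($50)): balance=$1550.00 total_interest=$0.00
After 6 (deposit($200)): balance=$1750.00 total_interest=$0.00
After 7 (month_end (apply 3% monthly interest)): balance=$1802.50 total_interest=$52.50
After 8 (month_end (apply 3% monthly interest)): balance=$1856.57 total_interest=$106.57
After 9 (month_end (apply 3% monthly interest)): balance=$1912.26 total_interest=$162.26
After 10 (month_end (apply 3% monthly interest)): balance=$1969.62 total_interest=$219.62

Answer: 219.62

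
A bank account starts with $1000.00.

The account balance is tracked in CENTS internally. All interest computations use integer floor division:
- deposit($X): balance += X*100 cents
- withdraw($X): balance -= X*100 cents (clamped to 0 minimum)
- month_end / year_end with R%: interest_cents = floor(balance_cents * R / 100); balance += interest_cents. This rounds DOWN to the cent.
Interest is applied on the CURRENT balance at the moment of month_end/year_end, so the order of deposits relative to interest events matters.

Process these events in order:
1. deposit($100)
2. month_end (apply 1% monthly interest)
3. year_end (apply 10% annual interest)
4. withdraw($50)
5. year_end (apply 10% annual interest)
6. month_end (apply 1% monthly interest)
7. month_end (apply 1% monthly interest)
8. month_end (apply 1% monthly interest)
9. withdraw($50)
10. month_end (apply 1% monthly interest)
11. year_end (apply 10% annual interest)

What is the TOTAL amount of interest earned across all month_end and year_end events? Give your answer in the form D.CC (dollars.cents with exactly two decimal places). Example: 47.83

After 1 (deposit($100)): balance=$1100.00 total_interest=$0.00
After 2 (month_end (apply 1% monthly interest)): balance=$1111.00 total_interest=$11.00
After 3 (year_end (apply 10% annual interest)): balance=$1222.10 total_interest=$122.10
After 4 (withdraw($50)): balance=$1172.10 total_interest=$122.10
After 5 (year_end (apply 10% annual interest)): balance=$1289.31 total_interest=$239.31
After 6 (month_end (apply 1% monthly interest)): balance=$1302.20 total_interest=$252.20
After 7 (month_end (apply 1% monthly interest)): balance=$1315.22 total_interest=$265.22
After 8 (month_end (apply 1% monthly interest)): balance=$1328.37 total_interest=$278.37
After 9 (withdraw($50)): balance=$1278.37 total_interest=$278.37
After 10 (month_end (apply 1% monthly interest)): balance=$1291.15 total_interest=$291.15
After 11 (year_end (apply 10% annual interest)): balance=$1420.26 total_interest=$420.26

Answer: 420.26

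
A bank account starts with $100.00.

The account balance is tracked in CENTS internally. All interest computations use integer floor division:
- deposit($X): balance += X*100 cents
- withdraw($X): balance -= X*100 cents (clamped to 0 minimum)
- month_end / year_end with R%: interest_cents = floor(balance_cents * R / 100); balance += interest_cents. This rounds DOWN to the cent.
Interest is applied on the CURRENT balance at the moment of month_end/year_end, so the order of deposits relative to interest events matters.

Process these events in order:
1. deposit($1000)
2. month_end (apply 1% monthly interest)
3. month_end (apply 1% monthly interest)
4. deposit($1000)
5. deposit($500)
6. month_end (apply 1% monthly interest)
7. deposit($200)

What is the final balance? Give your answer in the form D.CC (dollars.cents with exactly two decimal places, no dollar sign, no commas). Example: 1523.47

Answer: 2848.33

Derivation:
After 1 (deposit($1000)): balance=$1100.00 total_interest=$0.00
After 2 (month_end (apply 1% monthly interest)): balance=$1111.00 total_interest=$11.00
After 3 (month_end (apply 1% monthly interest)): balance=$1122.11 total_interest=$22.11
After 4 (deposit($1000)): balance=$2122.11 total_interest=$22.11
After 5 (deposit($500)): balance=$2622.11 total_interest=$22.11
After 6 (month_end (apply 1% monthly interest)): balance=$2648.33 total_interest=$48.33
After 7 (deposit($200)): balance=$2848.33 total_interest=$48.33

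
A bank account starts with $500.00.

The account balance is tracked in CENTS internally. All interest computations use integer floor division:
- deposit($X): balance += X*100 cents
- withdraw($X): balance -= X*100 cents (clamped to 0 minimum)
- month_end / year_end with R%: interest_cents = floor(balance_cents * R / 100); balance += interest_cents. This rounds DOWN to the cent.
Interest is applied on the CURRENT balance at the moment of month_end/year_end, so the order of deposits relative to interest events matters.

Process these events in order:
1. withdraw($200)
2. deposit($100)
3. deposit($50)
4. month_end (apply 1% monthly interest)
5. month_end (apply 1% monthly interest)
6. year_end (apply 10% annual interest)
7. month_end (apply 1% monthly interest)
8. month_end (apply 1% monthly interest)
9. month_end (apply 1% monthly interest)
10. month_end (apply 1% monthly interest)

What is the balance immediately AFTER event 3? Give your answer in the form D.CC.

After 1 (withdraw($200)): balance=$300.00 total_interest=$0.00
After 2 (deposit($100)): balance=$400.00 total_interest=$0.00
After 3 (deposit($50)): balance=$450.00 total_interest=$0.00

Answer: 450.00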